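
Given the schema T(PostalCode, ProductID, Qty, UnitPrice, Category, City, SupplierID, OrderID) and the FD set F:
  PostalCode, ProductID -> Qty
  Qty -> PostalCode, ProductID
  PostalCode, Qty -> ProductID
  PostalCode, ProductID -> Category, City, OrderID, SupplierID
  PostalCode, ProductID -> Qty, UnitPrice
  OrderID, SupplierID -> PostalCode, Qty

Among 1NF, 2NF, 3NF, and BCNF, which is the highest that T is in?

Candidate keys: {OrderID, SupplierID}, {PostalCode, ProductID}, {Qty}. Prime attributes: {OrderID, PostalCode, ProductID, Qty, SupplierID}.
Every FD has a superkey on the left, so the relation is in BCNF.

BCNF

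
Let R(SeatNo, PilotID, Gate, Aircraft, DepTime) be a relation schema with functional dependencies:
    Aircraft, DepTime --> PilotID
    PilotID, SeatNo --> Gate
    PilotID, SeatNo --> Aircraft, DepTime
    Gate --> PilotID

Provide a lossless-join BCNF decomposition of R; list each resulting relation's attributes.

{Aircraft, DepTime, Gate, SeatNo}; {Aircraft, DepTime, PilotID}

Candidate keys of the original relation: {Aircraft, DepTime, SeatNo}, {Gate, SeatNo}, {PilotID, SeatNo}.
{Aircraft, DepTime, Gate, PilotID, SeatNo}: {Aircraft, DepTime} determines {Aircraft, DepTime, PilotID} here but is not a superkey — split on Aircraft, DepTime --> PilotID, giving {Aircraft, DepTime, PilotID} and {Aircraft, DepTime, Gate, SeatNo}.
{Aircraft, DepTime, PilotID} has no BCNF violation.
{Aircraft, DepTime, Gate, SeatNo} has no BCNF violation.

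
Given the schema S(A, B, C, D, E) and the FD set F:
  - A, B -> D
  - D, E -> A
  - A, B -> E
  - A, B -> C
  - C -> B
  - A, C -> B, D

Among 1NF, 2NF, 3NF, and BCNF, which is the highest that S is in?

3NF

Candidate keys: {A, B}, {A, C}, {B, D, E}, {C, D, E}. Prime attributes: {A, B, C, D, E}.
For D, E -> A we have {D, E}⁺ = {A, D, E}; {D, E} is not a superkey, so BCNF fails.
Its right-hand attributes {A} are all prime, as are those of every other non-superkey FD — the relation is in 3NF.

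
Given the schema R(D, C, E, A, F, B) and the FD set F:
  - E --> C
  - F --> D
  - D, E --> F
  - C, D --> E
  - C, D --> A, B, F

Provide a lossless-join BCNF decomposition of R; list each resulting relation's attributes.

Candidate keys of the original relation: {C, D}, {C, F}, {D, E}, {E, F}.
In {A, B, C, D, E, F}, {E} is not a superkey ({E}⁺ restricted to this set is {C, E}), so split on E --> C into {C, E} and {A, B, D, E, F}.
{C, E}: every determinant is a superkey — BCNF.
In {A, B, D, E, F}, {F} is not a superkey ({F}⁺ restricted to this set is {D, F}), so split on F --> D into {D, F} and {A, B, E, F}.
{D, F}: every determinant is a superkey — BCNF.
{A, B, E, F}: every determinant is a superkey — BCNF.

{A, B, E, F}; {C, E}; {D, F}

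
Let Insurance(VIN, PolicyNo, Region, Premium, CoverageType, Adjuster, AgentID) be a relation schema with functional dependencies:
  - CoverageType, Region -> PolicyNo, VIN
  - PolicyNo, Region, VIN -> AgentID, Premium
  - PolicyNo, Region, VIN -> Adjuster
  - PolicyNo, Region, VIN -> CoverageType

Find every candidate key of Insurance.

Attributes never on any right-hand side: {Region} — every candidate key must contain it.
{CoverageType, Region} is a candidate key since {CoverageType, Region}⁺ = {Adjuster, AgentID, CoverageType, PolicyNo, Premium, Region, VIN} covers every attribute.
{PolicyNo, Region, VIN} is a candidate key since {PolicyNo, Region, VIN}⁺ = {Adjuster, AgentID, CoverageType, PolicyNo, Premium, Region, VIN} covers every attribute.
These are minimal and exhaustive — every other superkey contains one of them.

{CoverageType, Region}, {PolicyNo, Region, VIN}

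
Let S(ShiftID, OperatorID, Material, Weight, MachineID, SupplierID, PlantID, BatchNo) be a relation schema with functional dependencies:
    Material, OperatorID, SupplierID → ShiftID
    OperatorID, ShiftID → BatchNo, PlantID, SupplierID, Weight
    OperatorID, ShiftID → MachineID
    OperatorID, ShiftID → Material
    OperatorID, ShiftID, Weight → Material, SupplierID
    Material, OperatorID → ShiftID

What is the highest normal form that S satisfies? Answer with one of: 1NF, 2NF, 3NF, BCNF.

Candidate keys: {Material, OperatorID}, {OperatorID, ShiftID}. Prime attributes: {Material, OperatorID, ShiftID}.
Each dependency's left side is a superkey — BCNF holds.

BCNF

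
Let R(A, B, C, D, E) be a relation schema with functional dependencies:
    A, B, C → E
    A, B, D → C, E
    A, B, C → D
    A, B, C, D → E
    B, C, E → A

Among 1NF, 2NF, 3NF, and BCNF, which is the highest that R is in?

BCNF

Candidate keys: {A, B, C}, {A, B, D}, {B, C, E}. Prime attributes: {A, B, C, D, E}.
Each dependency's left side is a superkey — BCNF holds.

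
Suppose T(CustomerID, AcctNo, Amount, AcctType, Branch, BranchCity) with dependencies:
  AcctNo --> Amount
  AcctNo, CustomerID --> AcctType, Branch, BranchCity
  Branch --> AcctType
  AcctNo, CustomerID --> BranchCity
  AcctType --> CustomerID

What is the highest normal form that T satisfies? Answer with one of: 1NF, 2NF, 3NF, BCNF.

1NF

Candidate keys: {AcctNo, AcctType}, {AcctNo, Branch}, {AcctNo, CustomerID}. Prime attributes: {AcctNo, AcctType, Branch, CustomerID}.
AcctNo --> Amount: {AcctNo}⁺ = {AcctNo, Amount}, which is not all of the attributes, so the left side is not a superkey — BCNF is violated.
AcctNo --> Amount has non-prime {Amount} on the right and a non-superkey on the left, so 3NF fails.
{AcctNo} is a proper subset of the key {AcctNo, AcctType}, and {AcctNo}⁺ contains the non-prime attribute {Amount} — a partial dependency, so 2NF is violated.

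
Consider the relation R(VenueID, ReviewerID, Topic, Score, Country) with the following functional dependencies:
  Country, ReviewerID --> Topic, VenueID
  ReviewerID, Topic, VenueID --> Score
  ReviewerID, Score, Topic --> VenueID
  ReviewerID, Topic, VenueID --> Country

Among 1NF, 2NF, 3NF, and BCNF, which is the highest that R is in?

BCNF

Candidate keys: {Country, ReviewerID}, {ReviewerID, Score, Topic}, {ReviewerID, Topic, VenueID}. Prime attributes: {Country, ReviewerID, Score, Topic, VenueID}.
Every FD has a superkey on the left, so the relation is in BCNF.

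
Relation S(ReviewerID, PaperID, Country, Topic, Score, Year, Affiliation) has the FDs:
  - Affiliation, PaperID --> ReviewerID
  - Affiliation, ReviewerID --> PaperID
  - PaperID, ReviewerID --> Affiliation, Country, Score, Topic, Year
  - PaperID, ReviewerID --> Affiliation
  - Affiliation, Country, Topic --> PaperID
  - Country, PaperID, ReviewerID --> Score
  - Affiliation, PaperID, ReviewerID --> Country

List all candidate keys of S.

{Affiliation, Country, Topic}, {Affiliation, PaperID}, {Affiliation, ReviewerID}, {PaperID, ReviewerID}

{Affiliation, PaperID} is a candidate key since {Affiliation, PaperID}⁺ = {Affiliation, Country, PaperID, ReviewerID, Score, Topic, Year} covers every attribute.
{Affiliation, ReviewerID} is a candidate key since {Affiliation, ReviewerID}⁺ = {Affiliation, Country, PaperID, ReviewerID, Score, Topic, Year} covers every attribute.
{PaperID, ReviewerID} is a candidate key since {PaperID, ReviewerID}⁺ = {Affiliation, Country, PaperID, ReviewerID, Score, Topic, Year} covers every attribute.
{Affiliation, Country, Topic} is a candidate key since {Affiliation, Country, Topic}⁺ = {Affiliation, Country, PaperID, ReviewerID, Score, Topic, Year} covers every attribute.
No proper subset of any of these is a key, and no other minimal superkey exists.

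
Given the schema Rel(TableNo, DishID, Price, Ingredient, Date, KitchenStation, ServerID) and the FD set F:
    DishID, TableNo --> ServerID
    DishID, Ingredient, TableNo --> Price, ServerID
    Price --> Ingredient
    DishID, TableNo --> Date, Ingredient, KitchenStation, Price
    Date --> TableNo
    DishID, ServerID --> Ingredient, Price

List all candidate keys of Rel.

{DishID} never appears on the right of any FD, so every key must include it.
{Date, DishID} is a candidate key since {Date, DishID}⁺ = {Date, DishID, Ingredient, KitchenStation, Price, ServerID, TableNo} covers every attribute.
{DishID, TableNo} is a candidate key since {DishID, TableNo}⁺ = {Date, DishID, Ingredient, KitchenStation, Price, ServerID, TableNo} covers every attribute.
No proper subset of any of these is a key, and no other minimal superkey exists.

{Date, DishID}, {DishID, TableNo}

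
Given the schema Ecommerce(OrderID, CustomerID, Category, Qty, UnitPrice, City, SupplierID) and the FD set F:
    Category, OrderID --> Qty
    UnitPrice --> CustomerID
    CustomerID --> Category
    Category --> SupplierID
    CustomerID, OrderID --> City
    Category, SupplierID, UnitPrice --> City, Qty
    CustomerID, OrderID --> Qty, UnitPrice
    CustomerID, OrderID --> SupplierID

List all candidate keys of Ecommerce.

Attributes never on any right-hand side: {OrderID} — every candidate key must contain it.
{CustomerID, OrderID}⁺ = {Category, City, CustomerID, OrderID, Qty, SupplierID, UnitPrice} — all of the relation — so {CustomerID, OrderID} is a candidate key.
{OrderID, UnitPrice}⁺ = {Category, City, CustomerID, OrderID, Qty, SupplierID, UnitPrice} — all of the relation — so {OrderID, UnitPrice} is a candidate key.
These are minimal and exhaustive — every other superkey contains one of them.

{CustomerID, OrderID}, {OrderID, UnitPrice}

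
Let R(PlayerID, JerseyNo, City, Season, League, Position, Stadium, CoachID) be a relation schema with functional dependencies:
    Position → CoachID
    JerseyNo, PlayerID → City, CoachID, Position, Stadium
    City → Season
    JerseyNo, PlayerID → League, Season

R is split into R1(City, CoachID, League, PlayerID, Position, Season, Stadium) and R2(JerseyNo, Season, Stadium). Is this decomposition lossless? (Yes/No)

No

Common attributes: {Season, Stadium}; their closure is {Season, Stadium}.
Neither R1 nor R2 is contained in that closure, so the decomposition is lossy.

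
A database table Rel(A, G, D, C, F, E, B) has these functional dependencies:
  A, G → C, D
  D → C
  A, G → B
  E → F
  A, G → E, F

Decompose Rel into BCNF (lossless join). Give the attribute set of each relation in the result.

Candidate key of the original relation: {A, G}.
Within {A, B, C, D, E, F, G}: {D}⁺ ∩ {A, B, C, D, E, F, G} = {C, D}, not the whole set, so D → C violates BCNF; decompose into {C, D} and {A, B, D, E, F, G}.
{C, D}: every determinant is a superkey — BCNF.
Within {A, B, D, E, F, G}: {E}⁺ ∩ {A, B, D, E, F, G} = {E, F}, not the whole set, so E → F violates BCNF; decompose into {E, F} and {A, B, D, E, G}.
{E, F}: every determinant is a superkey — BCNF.
{A, B, D, E, G}: every determinant is a superkey — BCNF.

{A, B, D, E, G}; {C, D}; {E, F}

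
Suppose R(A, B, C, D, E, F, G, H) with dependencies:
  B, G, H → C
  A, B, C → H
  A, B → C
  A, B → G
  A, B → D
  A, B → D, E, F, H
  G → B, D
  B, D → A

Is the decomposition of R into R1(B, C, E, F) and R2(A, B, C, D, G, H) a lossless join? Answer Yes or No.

R1 ∩ R2 = {B, C}; its closure under F is {B, C}.
R1 ⊄ {B, C} and R2 ⊄ {B, C}, so the split is lossy.

No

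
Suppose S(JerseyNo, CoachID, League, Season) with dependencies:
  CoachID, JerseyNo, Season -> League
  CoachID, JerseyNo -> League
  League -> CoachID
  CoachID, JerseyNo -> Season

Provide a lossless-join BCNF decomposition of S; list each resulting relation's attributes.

Candidate keys of the original relation: {CoachID, JerseyNo}, {JerseyNo, League}.
{CoachID, JerseyNo, League, Season}: {League} determines {CoachID, League} here but is not a superkey — split on League -> CoachID, giving {CoachID, League} and {JerseyNo, League, Season}.
{CoachID, League} is in BCNF.
{JerseyNo, League, Season} is in BCNF.

{CoachID, League}; {JerseyNo, League, Season}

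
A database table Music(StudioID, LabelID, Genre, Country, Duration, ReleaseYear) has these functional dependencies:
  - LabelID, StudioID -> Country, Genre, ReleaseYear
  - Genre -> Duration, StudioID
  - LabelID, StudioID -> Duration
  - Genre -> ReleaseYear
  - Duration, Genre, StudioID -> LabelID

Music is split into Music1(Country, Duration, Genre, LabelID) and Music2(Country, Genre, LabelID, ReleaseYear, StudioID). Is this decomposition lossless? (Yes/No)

Yes

Music1 ∩ Music2 = {Country, Genre, LabelID}; its closure under F is {Country, Duration, Genre, LabelID, ReleaseYear, StudioID}.
Music1 is contained in that closure, so Music1 ∩ Music2 -> Music1 holds and the join is lossless.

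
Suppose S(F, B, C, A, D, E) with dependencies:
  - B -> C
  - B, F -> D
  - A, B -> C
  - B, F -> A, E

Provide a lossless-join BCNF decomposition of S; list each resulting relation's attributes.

{A, B, D, E, F}; {B, C}

Candidate key of the original relation: {B, F}.
{A, B, C, D, E, F}: {B} determines {B, C} here but is not a superkey — split on B -> C, giving {B, C} and {A, B, D, E, F}.
{B, C} is in BCNF.
{A, B, D, E, F} is in BCNF.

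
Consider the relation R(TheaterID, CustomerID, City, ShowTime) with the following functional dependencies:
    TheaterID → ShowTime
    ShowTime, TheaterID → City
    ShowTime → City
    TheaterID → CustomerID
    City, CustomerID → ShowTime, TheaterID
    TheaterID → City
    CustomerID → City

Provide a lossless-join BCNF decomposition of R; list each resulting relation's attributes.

Candidate keys of the original relation: {CustomerID}, {TheaterID}.
{City, CustomerID, ShowTime, TheaterID}: {ShowTime} determines {City, ShowTime} here but is not a superkey — split on ShowTime → City, giving {City, ShowTime} and {CustomerID, ShowTime, TheaterID}.
{City, ShowTime} is in BCNF.
{CustomerID, ShowTime, TheaterID} is in BCNF.

{City, ShowTime}; {CustomerID, ShowTime, TheaterID}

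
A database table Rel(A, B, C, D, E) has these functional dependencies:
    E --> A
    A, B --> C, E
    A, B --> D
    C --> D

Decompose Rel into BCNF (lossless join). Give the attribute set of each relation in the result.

{A, E}; {B, C, E}; {C, D}

Candidate keys of the original relation: {A, B}, {B, E}.
Within {A, B, C, D, E}: {E}⁺ ∩ {A, B, C, D, E} = {A, E}, not the whole set, so E --> A violates BCNF; decompose into {A, E} and {B, C, D, E}.
{A, E} is in BCNF.
Within {B, C, D, E}: {C}⁺ ∩ {B, C, D, E} = {C, D}, not the whole set, so C --> D violates BCNF; decompose into {C, D} and {B, C, E}.
{C, D} is in BCNF.
{B, C, E} is in BCNF.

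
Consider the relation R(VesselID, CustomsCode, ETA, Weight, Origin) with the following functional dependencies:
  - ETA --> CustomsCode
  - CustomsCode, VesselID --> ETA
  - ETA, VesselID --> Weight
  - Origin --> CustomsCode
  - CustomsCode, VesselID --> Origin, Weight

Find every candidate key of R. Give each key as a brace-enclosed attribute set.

{CustomsCode, VesselID}, {ETA, VesselID}, {Origin, VesselID}

Attributes never on any right-hand side: {VesselID} — every candidate key must contain it.
{CustomsCode, VesselID}⁺ = {CustomsCode, ETA, Origin, VesselID, Weight}, which is every attribute, so {CustomsCode, VesselID} is a candidate key.
{ETA, VesselID}⁺ = {CustomsCode, ETA, Origin, VesselID, Weight}, which is every attribute, so {ETA, VesselID} is a candidate key.
{Origin, VesselID}⁺ = {CustomsCode, ETA, Origin, VesselID, Weight}, which is every attribute, so {Origin, VesselID} is a candidate key.
These are minimal and exhaustive — every other superkey contains one of them.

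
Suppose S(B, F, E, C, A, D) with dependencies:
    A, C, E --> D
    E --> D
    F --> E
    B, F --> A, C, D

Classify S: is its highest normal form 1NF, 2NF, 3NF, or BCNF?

1NF

Candidate key: {B, F}. Prime attributes: {B, F}.
A, C, E --> D breaks BCNF: {A, C, E}⁺ = {A, C, D, E}, so {A, C, E} is not a superkey.
Because {D} is non-prime and the left side of A, C, E --> D is not a superkey, the relation is not in 3NF.
The proper key subset {F} of {B, F} determines non-prime {D, E}, so the relation is not even in 2NF.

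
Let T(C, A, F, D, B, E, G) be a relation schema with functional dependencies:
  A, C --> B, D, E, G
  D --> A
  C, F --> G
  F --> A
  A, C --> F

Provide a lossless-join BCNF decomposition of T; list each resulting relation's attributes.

{A, D}; {B, C, D, E, F, G}

Candidate keys of the original relation: {A, C}, {C, D}, {C, F}.
In {A, B, C, D, E, F, G}, {D} is not a superkey ({D}⁺ restricted to this set is {A, D}), so split on D --> A into {A, D} and {B, C, D, E, F, G}.
{A, D} is in BCNF.
{B, C, D, E, F, G} is in BCNF.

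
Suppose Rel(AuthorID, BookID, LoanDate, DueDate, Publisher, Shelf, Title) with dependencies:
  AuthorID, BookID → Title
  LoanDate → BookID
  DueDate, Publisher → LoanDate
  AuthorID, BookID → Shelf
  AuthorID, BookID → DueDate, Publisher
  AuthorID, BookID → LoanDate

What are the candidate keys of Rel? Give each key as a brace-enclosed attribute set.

{AuthorID, BookID}, {AuthorID, DueDate, Publisher}, {AuthorID, LoanDate}

Attributes never on any right-hand side: {AuthorID} — every candidate key must contain it.
{AuthorID, BookID} is a candidate key since {AuthorID, BookID}⁺ = {AuthorID, BookID, DueDate, LoanDate, Publisher, Shelf, Title} covers every attribute.
{AuthorID, LoanDate} is a candidate key since {AuthorID, LoanDate}⁺ = {AuthorID, BookID, DueDate, LoanDate, Publisher, Shelf, Title} covers every attribute.
{AuthorID, DueDate, Publisher} is a candidate key since {AuthorID, DueDate, Publisher}⁺ = {AuthorID, BookID, DueDate, LoanDate, Publisher, Shelf, Title} covers every attribute.
No proper subset of any of these is a key, and no other minimal superkey exists.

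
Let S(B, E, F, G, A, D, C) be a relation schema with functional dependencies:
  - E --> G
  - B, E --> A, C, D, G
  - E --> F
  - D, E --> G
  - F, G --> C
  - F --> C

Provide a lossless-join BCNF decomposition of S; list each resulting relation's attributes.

{A, B, D, E}; {C, F}; {E, F, G}

Candidate key of the original relation: {B, E}.
{A, B, C, D, E, F, G}: {E} determines {C, E, F, G} here but is not a superkey — split on E --> C, F, G, giving {C, E, F, G} and {A, B, D, E}.
{C, E, F, G}: {F, G} determines {C, F, G} here but is not a superkey — split on F, G --> C, giving {C, F, G} and {E, F, G}.
{C, F, G}: {F} determines {C, F} here but is not a superkey — split on F --> C, giving {C, F} and {F, G}.
{C, F} has no BCNF violation.
{F, G} has no BCNF violation.
{E, F, G} has no BCNF violation.
{A, B, D, E} has no BCNF violation.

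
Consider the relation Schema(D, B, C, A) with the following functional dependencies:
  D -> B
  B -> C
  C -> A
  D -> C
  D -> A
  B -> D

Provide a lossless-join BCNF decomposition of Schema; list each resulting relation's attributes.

{A, C}; {B, C, D}

Candidate keys of the original relation: {B}, {D}.
Within {A, B, C, D}: {C}⁺ ∩ {A, B, C, D} = {A, C}, not the whole set, so C -> A violates BCNF; decompose into {A, C} and {B, C, D}.
{A, C}: every determinant is a superkey — BCNF.
{B, C, D}: every determinant is a superkey — BCNF.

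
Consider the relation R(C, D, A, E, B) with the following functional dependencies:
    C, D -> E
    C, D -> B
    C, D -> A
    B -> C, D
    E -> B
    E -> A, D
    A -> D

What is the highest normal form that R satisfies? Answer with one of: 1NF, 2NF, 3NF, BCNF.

Candidate keys: {A, C}, {B}, {C, D}, {E}. Prime attributes: {A, B, C, D, E}.
A -> D: {A}⁺ = {A, D}, which is not all of the attributes, so the left side is not a superkey — BCNF is violated.
Since {D} ⊆ prime attributes and every other non-superkey FD also has a prime right side, the schema is in 3NF.

3NF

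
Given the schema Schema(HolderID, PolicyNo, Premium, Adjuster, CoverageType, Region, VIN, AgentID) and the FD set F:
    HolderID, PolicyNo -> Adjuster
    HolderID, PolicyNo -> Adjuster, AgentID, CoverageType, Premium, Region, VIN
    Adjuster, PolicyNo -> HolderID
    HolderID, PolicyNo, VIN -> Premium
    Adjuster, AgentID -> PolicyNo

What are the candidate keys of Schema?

{Adjuster, AgentID}, {Adjuster, PolicyNo}, {HolderID, PolicyNo}

{Adjuster, AgentID} is a candidate key since {Adjuster, AgentID}⁺ = {Adjuster, AgentID, CoverageType, HolderID, PolicyNo, Premium, Region, VIN} covers every attribute.
{Adjuster, PolicyNo} is a candidate key since {Adjuster, PolicyNo}⁺ = {Adjuster, AgentID, CoverageType, HolderID, PolicyNo, Premium, Region, VIN} covers every attribute.
{HolderID, PolicyNo} is a candidate key since {HolderID, PolicyNo}⁺ = {Adjuster, AgentID, CoverageType, HolderID, PolicyNo, Premium, Region, VIN} covers every attribute.
Any other superkey properly contains one of these, so there are no further candidate keys.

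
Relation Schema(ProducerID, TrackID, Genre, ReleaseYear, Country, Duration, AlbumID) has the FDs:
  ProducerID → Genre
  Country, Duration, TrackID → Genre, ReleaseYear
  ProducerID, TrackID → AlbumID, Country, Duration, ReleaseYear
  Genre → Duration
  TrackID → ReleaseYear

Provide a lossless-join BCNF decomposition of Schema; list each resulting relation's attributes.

Candidate key of the original relation: {ProducerID, TrackID}.
In {AlbumID, Country, Duration, Genre, ProducerID, ReleaseYear, TrackID}, {ProducerID} is not a superkey ({ProducerID}⁺ restricted to this set is {Duration, Genre, ProducerID}), so split on ProducerID → Duration, Genre into {Duration, Genre, ProducerID} and {AlbumID, Country, ProducerID, ReleaseYear, TrackID}.
In {Duration, Genre, ProducerID}, {Genre} is not a superkey ({Genre}⁺ restricted to this set is {Duration, Genre}), so split on Genre → Duration into {Duration, Genre} and {Genre, ProducerID}.
{Duration, Genre} is in BCNF.
{Genre, ProducerID} is in BCNF.
In {AlbumID, Country, ProducerID, ReleaseYear, TrackID}, {TrackID} is not a superkey ({TrackID}⁺ restricted to this set is {ReleaseYear, TrackID}), so split on TrackID → ReleaseYear into {ReleaseYear, TrackID} and {AlbumID, Country, ProducerID, TrackID}.
{ReleaseYear, TrackID} is in BCNF.
{AlbumID, Country, ProducerID, TrackID} is in BCNF.

{AlbumID, Country, ProducerID, TrackID}; {Duration, Genre}; {Genre, ProducerID}; {ReleaseYear, TrackID}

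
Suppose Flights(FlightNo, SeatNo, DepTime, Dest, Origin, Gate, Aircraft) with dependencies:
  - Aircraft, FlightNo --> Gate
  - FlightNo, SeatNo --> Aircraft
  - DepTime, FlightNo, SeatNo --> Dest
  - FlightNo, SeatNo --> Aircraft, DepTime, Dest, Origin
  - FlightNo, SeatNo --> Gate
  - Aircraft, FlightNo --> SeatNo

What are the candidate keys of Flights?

Attributes never on any right-hand side: {FlightNo} — every candidate key must contain it.
{Aircraft, FlightNo}⁺ = {Aircraft, DepTime, Dest, FlightNo, Gate, Origin, SeatNo}, which is every attribute, so {Aircraft, FlightNo} is a candidate key.
{FlightNo, SeatNo}⁺ = {Aircraft, DepTime, Dest, FlightNo, Gate, Origin, SeatNo}, which is every attribute, so {FlightNo, SeatNo} is a candidate key.
These are minimal and exhaustive — every other superkey contains one of them.

{Aircraft, FlightNo}, {FlightNo, SeatNo}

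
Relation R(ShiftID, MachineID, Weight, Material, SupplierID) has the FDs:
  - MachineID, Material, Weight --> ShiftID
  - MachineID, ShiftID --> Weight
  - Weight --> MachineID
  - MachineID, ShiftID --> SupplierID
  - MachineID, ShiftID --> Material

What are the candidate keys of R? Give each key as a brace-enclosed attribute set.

Closure of {MachineID, ShiftID} is {MachineID, Material, ShiftID, SupplierID, Weight}, the whole schema; {MachineID, ShiftID} is a candidate key.
Closure of {Material, Weight} is {MachineID, Material, ShiftID, SupplierID, Weight}, the whole schema; {Material, Weight} is a candidate key.
Closure of {ShiftID, Weight} is {MachineID, Material, ShiftID, SupplierID, Weight}, the whole schema; {ShiftID, Weight} is a candidate key.
No proper subset of any of these is a key, and no other minimal superkey exists.

{MachineID, ShiftID}, {Material, Weight}, {ShiftID, Weight}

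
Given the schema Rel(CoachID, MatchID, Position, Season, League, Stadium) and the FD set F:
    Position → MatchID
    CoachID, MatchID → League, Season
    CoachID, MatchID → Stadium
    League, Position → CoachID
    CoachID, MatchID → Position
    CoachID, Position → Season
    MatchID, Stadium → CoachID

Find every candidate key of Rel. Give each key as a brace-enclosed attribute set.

{CoachID, MatchID}, {CoachID, Position}, {League, Position}, {MatchID, Stadium}, {Position, Stadium}

Closure of {CoachID, MatchID} is {CoachID, League, MatchID, Position, Season, Stadium}, the whole schema; {CoachID, MatchID} is a candidate key.
Closure of {CoachID, Position} is {CoachID, League, MatchID, Position, Season, Stadium}, the whole schema; {CoachID, Position} is a candidate key.
Closure of {League, Position} is {CoachID, League, MatchID, Position, Season, Stadium}, the whole schema; {League, Position} is a candidate key.
Closure of {MatchID, Stadium} is {CoachID, League, MatchID, Position, Season, Stadium}, the whole schema; {MatchID, Stadium} is a candidate key.
Closure of {Position, Stadium} is {CoachID, League, MatchID, Position, Season, Stadium}, the whole schema; {Position, Stadium} is a candidate key.
No proper subset of any of these is a key, and no other minimal superkey exists.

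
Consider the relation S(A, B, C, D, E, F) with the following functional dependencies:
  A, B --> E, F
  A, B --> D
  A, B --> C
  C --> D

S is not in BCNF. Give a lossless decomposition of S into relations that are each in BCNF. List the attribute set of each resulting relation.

Candidate key of the original relation: {A, B}.
Within {A, B, C, D, E, F}: {C}⁺ ∩ {A, B, C, D, E, F} = {C, D}, not the whole set, so C --> D violates BCNF; decompose into {C, D} and {A, B, C, E, F}.
{C, D} is in BCNF.
{A, B, C, E, F} is in BCNF.

{A, B, C, E, F}; {C, D}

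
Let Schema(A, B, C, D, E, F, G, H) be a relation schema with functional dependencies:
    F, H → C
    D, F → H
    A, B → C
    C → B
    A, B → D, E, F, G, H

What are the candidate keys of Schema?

{A, B}, {A, C}, {A, D, F}, {A, F, H}

No FD produces {A}, so it must be in every candidate key.
{A, B}⁺ = {A, B, C, D, E, F, G, H}, which is every attribute, so {A, B} is a candidate key.
{A, C}⁺ = {A, B, C, D, E, F, G, H}, which is every attribute, so {A, C} is a candidate key.
{A, D, F}⁺ = {A, B, C, D, E, F, G, H}, which is every attribute, so {A, D, F} is a candidate key.
{A, F, H}⁺ = {A, B, C, D, E, F, G, H}, which is every attribute, so {A, F, H} is a candidate key.
No proper subset of any of these is a key, and no other minimal superkey exists.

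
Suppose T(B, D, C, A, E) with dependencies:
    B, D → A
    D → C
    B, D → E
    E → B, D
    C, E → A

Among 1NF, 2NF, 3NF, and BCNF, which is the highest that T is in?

Candidate keys: {B, D}, {E}. Prime attributes: {B, D, E}.
For D → C we have {D}⁺ = {C, D}; {D} is not a superkey, so BCNF fails.
Because {C} is non-prime and the left side of D → C is not a superkey, the relation is not in 3NF.
{D} is a proper subset of the key {B, D}, and {D}⁺ contains the non-prime attribute {C} — a partial dependency, so 2NF is violated.

1NF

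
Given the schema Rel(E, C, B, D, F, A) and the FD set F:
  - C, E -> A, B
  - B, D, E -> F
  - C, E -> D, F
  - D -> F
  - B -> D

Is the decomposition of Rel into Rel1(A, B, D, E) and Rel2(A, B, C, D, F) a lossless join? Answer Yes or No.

Common attributes: {A, B, D}; their closure is {A, B, D, F}.
Rel1 ⊄ {A, B, D, F} and Rel2 ⊄ {A, B, D, F}, so the split is lossy.

No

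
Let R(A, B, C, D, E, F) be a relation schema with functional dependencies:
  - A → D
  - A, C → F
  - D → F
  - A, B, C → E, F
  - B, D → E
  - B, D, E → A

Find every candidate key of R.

Attributes never on any right-hand side: {B, C} — every candidate key must contain all of them.
{A, B, C} is a candidate key since {A, B, C}⁺ = {A, B, C, D, E, F} covers every attribute.
{B, C, D} is a candidate key since {B, C, D}⁺ = {A, B, C, D, E, F} covers every attribute.
No proper subset of any of these is a key, and no other minimal superkey exists.

{A, B, C}, {B, C, D}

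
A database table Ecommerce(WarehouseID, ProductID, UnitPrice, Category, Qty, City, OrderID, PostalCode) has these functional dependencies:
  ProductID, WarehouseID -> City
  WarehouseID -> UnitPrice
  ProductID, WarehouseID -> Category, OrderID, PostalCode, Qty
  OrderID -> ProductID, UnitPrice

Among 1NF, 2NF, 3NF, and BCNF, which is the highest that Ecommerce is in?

1NF

Candidate keys: {OrderID, WarehouseID}, {ProductID, WarehouseID}. Prime attributes: {OrderID, ProductID, WarehouseID}.
WarehouseID -> UnitPrice: {WarehouseID}⁺ = {UnitPrice, WarehouseID}, which is not all of the attributes, so the left side is not a superkey — BCNF is violated.
WarehouseID -> UnitPrice has non-prime {UnitPrice} on the right and a non-superkey on the left, so 3NF fails.
{OrderID} is a proper subset of the key {OrderID, WarehouseID}, and {OrderID}⁺ contains the non-prime attribute {UnitPrice} — a partial dependency, so 2NF is violated.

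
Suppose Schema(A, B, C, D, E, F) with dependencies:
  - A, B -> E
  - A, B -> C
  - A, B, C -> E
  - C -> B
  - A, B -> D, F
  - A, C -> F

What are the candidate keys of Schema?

{A, B}, {A, C}

Attributes never on any right-hand side: {A} — every candidate key must contain it.
{A, B}⁺ = {A, B, C, D, E, F}, which is every attribute, so {A, B} is a candidate key.
{A, C}⁺ = {A, B, C, D, E, F}, which is every attribute, so {A, C} is a candidate key.
No proper subset of any of these is a key, and no other minimal superkey exists.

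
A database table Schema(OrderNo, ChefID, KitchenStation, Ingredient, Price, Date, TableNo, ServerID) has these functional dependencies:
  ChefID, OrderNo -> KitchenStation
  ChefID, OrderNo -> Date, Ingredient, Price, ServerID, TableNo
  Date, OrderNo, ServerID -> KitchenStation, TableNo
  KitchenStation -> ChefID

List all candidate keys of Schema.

{ChefID, OrderNo}, {Date, OrderNo, ServerID}, {KitchenStation, OrderNo}

No FD produces {OrderNo}, so it must be in every candidate key.
{ChefID, OrderNo} is a candidate key since {ChefID, OrderNo}⁺ = {ChefID, Date, Ingredient, KitchenStation, OrderNo, Price, ServerID, TableNo} covers every attribute.
{KitchenStation, OrderNo} is a candidate key since {KitchenStation, OrderNo}⁺ = {ChefID, Date, Ingredient, KitchenStation, OrderNo, Price, ServerID, TableNo} covers every attribute.
{Date, OrderNo, ServerID} is a candidate key since {Date, OrderNo, ServerID}⁺ = {ChefID, Date, Ingredient, KitchenStation, OrderNo, Price, ServerID, TableNo} covers every attribute.
No proper subset of any of these is a key, and no other minimal superkey exists.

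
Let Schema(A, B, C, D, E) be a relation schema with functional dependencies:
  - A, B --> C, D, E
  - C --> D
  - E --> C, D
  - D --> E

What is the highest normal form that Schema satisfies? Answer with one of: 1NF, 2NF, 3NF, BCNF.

2NF

Candidate key: {A, B}. Prime attributes: {A, B}.
C --> D: {C}⁺ = {C, D, E}, which is not all of the attributes, so the left side is not a superkey — BCNF is violated.
C --> D has non-prime {D} on the right and a non-superkey on the left, so 3NF fails.
No non-prime attribute depends on a proper subset of any candidate key, so 2NF holds.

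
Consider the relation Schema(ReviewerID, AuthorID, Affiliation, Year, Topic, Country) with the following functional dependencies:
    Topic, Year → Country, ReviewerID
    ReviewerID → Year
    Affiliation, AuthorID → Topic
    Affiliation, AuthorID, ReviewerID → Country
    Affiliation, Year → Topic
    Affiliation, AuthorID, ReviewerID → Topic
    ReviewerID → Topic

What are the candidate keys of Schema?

{Affiliation, AuthorID} never appear on the right of any FD, so every key must include all of them.
Closure of {Affiliation, AuthorID, ReviewerID} is {Affiliation, AuthorID, Country, ReviewerID, Topic, Year}, the whole schema; {Affiliation, AuthorID, ReviewerID} is a candidate key.
Closure of {Affiliation, AuthorID, Year} is {Affiliation, AuthorID, Country, ReviewerID, Topic, Year}, the whole schema; {Affiliation, AuthorID, Year} is a candidate key.
These are minimal and exhaustive — every other superkey contains one of them.

{Affiliation, AuthorID, ReviewerID}, {Affiliation, AuthorID, Year}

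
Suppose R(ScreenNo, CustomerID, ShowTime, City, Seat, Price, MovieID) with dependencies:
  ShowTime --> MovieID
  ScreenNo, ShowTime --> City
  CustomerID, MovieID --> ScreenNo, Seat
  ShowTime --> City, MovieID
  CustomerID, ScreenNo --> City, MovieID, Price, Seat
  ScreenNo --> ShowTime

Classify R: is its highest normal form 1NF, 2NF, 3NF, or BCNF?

Candidate keys: {CustomerID, MovieID}, {CustomerID, ScreenNo}, {CustomerID, ShowTime}. Prime attributes: {CustomerID, MovieID, ScreenNo, ShowTime}.
For ShowTime --> MovieID we have {ShowTime}⁺ = {City, MovieID, ShowTime}; {ShowTime} is not a superkey, so BCNF fails.
ScreenNo, ShowTime --> City has non-prime {City} on the right and a non-superkey on the left, so 3NF fails.
Since {ScreenNo} ⊂ {CustomerID, ScreenNo} and {ScreenNo}⁺ ⊇ {City} with {City} non-prime, there is a partial dependency; 2NF fails.

1NF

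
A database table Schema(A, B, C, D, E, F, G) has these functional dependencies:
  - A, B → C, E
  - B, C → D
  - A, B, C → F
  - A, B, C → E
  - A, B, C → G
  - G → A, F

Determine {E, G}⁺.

Start with {E, G}.
G → A, F applies; add {A, F} → now {A, E, F, G}.
No further FD applies.

{A, E, F, G}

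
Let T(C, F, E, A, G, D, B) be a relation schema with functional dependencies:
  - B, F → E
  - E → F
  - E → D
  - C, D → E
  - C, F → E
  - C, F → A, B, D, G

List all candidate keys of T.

{C} never appears on the right of any FD, so every key must include it.
{C, D}⁺ = {A, B, C, D, E, F, G}, which is every attribute, so {C, D} is a candidate key.
{C, E}⁺ = {A, B, C, D, E, F, G}, which is every attribute, so {C, E} is a candidate key.
{C, F}⁺ = {A, B, C, D, E, F, G}, which is every attribute, so {C, F} is a candidate key.
No proper subset of any of these is a key, and no other minimal superkey exists.

{C, D}, {C, E}, {C, F}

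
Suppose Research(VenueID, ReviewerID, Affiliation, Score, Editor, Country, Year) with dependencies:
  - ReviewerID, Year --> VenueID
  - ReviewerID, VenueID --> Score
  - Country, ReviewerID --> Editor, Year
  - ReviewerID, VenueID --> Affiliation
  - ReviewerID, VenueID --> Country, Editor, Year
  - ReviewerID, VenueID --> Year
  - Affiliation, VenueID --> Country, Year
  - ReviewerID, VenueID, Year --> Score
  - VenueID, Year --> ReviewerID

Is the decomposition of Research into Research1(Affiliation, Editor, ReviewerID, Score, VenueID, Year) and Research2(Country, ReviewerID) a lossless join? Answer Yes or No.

Common attributes: {ReviewerID}; their closure is {ReviewerID}.
Research1 ⊄ {ReviewerID} and Research2 ⊄ {ReviewerID}, so the split is lossy.

No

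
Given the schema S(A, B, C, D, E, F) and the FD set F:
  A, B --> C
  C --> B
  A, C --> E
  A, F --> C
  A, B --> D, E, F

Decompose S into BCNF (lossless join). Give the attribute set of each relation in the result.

{A, C, D, E, F}; {B, C}

Candidate keys of the original relation: {A, B}, {A, C}, {A, F}.
Within {A, B, C, D, E, F}: {C}⁺ ∩ {A, B, C, D, E, F} = {B, C}, not the whole set, so C --> B violates BCNF; decompose into {B, C} and {A, C, D, E, F}.
{B, C} is in BCNF.
{A, C, D, E, F} is in BCNF.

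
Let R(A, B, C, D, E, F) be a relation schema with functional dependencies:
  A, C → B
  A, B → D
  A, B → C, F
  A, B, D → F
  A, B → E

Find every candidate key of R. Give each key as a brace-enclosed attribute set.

{A, B}, {A, C}

No FD produces {A}, so it must be in every candidate key.
{A, B} is a candidate key since {A, B}⁺ = {A, B, C, D, E, F} covers every attribute.
{A, C} is a candidate key since {A, C}⁺ = {A, B, C, D, E, F} covers every attribute.
Any other superkey properly contains one of these, so there are no further candidate keys.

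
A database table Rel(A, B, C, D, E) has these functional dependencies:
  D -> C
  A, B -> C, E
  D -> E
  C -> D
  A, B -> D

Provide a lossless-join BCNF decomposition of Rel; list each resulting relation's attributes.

Candidate key of the original relation: {A, B}.
Within {A, B, C, D, E}: {D}⁺ ∩ {A, B, C, D, E} = {C, D, E}, not the whole set, so D -> C, E violates BCNF; decompose into {C, D, E} and {A, B, D}.
{C, D, E} is in BCNF.
{A, B, D} is in BCNF.

{A, B, D}; {C, D, E}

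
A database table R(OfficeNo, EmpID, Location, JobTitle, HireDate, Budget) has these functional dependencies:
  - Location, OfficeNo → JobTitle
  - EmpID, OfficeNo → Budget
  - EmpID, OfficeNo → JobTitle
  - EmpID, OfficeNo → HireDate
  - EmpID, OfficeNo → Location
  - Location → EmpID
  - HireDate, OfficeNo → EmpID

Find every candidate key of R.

Attributes never on any right-hand side: {OfficeNo} — every candidate key must contain it.
{EmpID, OfficeNo} is a candidate key since {EmpID, OfficeNo}⁺ = {Budget, EmpID, HireDate, JobTitle, Location, OfficeNo} covers every attribute.
{HireDate, OfficeNo} is a candidate key since {HireDate, OfficeNo}⁺ = {Budget, EmpID, HireDate, JobTitle, Location, OfficeNo} covers every attribute.
{Location, OfficeNo} is a candidate key since {Location, OfficeNo}⁺ = {Budget, EmpID, HireDate, JobTitle, Location, OfficeNo} covers every attribute.
No proper subset of any of these is a key, and no other minimal superkey exists.

{EmpID, OfficeNo}, {HireDate, OfficeNo}, {Location, OfficeNo}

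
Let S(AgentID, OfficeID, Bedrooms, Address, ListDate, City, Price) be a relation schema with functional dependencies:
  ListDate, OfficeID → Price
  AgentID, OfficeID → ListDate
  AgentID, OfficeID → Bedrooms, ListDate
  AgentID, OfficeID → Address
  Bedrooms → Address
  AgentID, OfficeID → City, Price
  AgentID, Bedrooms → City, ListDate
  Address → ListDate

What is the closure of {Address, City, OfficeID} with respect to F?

Start with {Address, City, OfficeID}.
Address → ListDate applies; add {ListDate} → now {Address, City, ListDate, OfficeID}.
ListDate, OfficeID → Price applies; add {Price} → now {Address, City, ListDate, OfficeID, Price}.
No further FD applies.

{Address, City, ListDate, OfficeID, Price}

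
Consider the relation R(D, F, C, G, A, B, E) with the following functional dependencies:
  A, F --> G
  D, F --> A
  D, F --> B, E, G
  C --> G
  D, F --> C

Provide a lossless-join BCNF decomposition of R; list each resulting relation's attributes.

{A, B, C, D, E, F}; {A, F, G}

Candidate key of the original relation: {D, F}.
In {A, B, C, D, E, F, G}, {A, F} is not a superkey ({A, F}⁺ restricted to this set is {A, F, G}), so split on A, F --> G into {A, F, G} and {A, B, C, D, E, F}.
{A, F, G} has no BCNF violation.
{A, B, C, D, E, F} has no BCNF violation.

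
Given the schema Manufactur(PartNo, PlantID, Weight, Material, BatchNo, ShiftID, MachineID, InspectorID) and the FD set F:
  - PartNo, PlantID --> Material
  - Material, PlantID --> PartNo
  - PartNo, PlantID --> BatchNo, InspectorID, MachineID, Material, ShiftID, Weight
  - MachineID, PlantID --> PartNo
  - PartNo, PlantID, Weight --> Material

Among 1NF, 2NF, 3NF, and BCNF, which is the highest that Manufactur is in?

Candidate keys: {MachineID, PlantID}, {Material, PlantID}, {PartNo, PlantID}. Prime attributes: {MachineID, Material, PartNo, PlantID}.
The left-hand side of every FD is a superkey, so BCNF is satisfied.

BCNF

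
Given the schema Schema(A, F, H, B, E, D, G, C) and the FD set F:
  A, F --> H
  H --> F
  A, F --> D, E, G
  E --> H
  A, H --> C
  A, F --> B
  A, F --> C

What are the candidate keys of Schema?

{A} never appears on the right of any FD, so every key must include it.
{A, E}⁺ = {A, B, C, D, E, F, G, H} — all of the relation — so {A, E} is a candidate key.
{A, F}⁺ = {A, B, C, D, E, F, G, H} — all of the relation — so {A, F} is a candidate key.
{A, H}⁺ = {A, B, C, D, E, F, G, H} — all of the relation — so {A, H} is a candidate key.
Any other superkey properly contains one of these, so there are no further candidate keys.

{A, E}, {A, F}, {A, H}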